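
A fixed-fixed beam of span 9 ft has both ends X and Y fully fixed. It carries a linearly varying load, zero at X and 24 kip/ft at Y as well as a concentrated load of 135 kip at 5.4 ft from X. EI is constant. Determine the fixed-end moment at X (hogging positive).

Take the two fixed-end moments M_X, M_Y as redundants; the released structure is the simple span XY.
End rotations of the released simple span under the applied load (×1/EI):
  at X: triangular load, peak 24: 7w₀L³/(360EI) = 340.2/EI
  at Y: triangular load, peak 24: w₀L³/(45EI) = 388.8/EI
  at X: point load 135 at a = 5.4: Pab(L + b)/(6LEI) = 612.4/EI
  at Y: point load 135 at a = 5.4: Pab(L + a)/(6LEI) = 699.8/EI
  θ_X0 = 952.6/EI,  θ_Y0 = 1089/EI
Flexibility coefficients: a unit moment at one end gives L/(3EI) there and L/(6EI) at the far end, so f₁₁ = f₂₂ = 3/EI and f₁₂ = f₂₁ = 1.5/EI.
Compatibility — zero rotation at each built-in end:
  3 M_X + 1.5 M_Y = 952.6
  1.5 M_X + 3 M_Y = 1089
Solving the pair gives M_X = 181.4 kip·ft and M_Y = 272.2 kip·ft (hogging).

M_X = 181.4 kip·ft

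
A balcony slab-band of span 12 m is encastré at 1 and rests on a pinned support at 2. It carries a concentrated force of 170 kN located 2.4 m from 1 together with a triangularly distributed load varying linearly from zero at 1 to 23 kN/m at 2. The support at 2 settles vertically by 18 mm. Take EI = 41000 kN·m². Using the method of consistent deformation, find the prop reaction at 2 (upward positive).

Take the reaction at 2 as the redundant and release it; the primary structure is a cantilever fixed at 1.
Primary-structure tip deflection at 2 by superposition:
  point load 170 at a = 2.4: Pa²(3L − a)/(6EI) = 5484/EI
  triangular load, peak 23 at the free end: 11w₀L⁴/(120EI) = 43718/EI
  δ_0 = 49202/EI
Tip deflection under a unit load at 2: L³/(3EI) = 576/EI.
With EI = 41000 kN·m²: δ_0 = 1.2 m and δ_{22} = 0.014049 m/kN.
Compatibility — the beam at 2 must follow the support down by 0.018 m: δ_0 − R_2·δ_{22} = 0.018, so R_2 = (1.2 − 0.018)/0.014049 = 84.14 kN.

R_2 = 84.14 kN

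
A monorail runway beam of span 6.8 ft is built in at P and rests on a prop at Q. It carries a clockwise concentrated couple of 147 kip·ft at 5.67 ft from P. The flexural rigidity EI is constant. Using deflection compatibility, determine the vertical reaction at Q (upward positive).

R_Q = 31.53 kip

Take the reaction at Q as the redundant and release it; the primary structure is a cantilever fixed at P.
Primary-structure tip deflection at Q by superposition:
  clockwise couple 147 at a = 5.67: M₀a(2L − a)/(2EI) = 3305/EI
Tip deflection under a unit load at Q: L³/(3EI) = 104.8/EI.
The prop prevents deflection at Q: R_Q = δ_0/δ_{QQ} = 3305/104.8 = 31.53 kip.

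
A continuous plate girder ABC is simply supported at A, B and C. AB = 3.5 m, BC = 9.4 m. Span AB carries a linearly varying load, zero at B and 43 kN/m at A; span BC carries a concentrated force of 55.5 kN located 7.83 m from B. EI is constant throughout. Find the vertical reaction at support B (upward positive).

Insert a hinge at B; M_B is the redundant, and each span becomes simply supported.
Rotations at B on the released spans (each span's end-slope, ×1/EI):
  span AB: triangular load, peak 43: 7w₀L³/(360EI) = 35.85/EI
  span BC: point load 55.5 at a = 7.83: Pab(L + b)/(6LEI) = 132.7/EI
  relative rotation θ_0 = (35.85 + 132.7)/EI = 168.6/EI
A unit hogging moment at B produces rotation L₁/(3EI) + L₂/(3EI) = 4.3/EI.
Slope continuity at B: θ_0 = M_B·4.3/EI, so M_B = 168.6/4.3 = 39.2 kN·m (hogging).
Span AB, ΣM about A with M_B applied at B: R_B^{AB}·3.5 = 87.79 + 39.2, so R_B^{AB} = 36.28 kN and R_A = 75.25 − 36.28 = 38.97 kN.
Span BC, ΣM about C: R_B^{BC}·9.4 = 87.14 + 39.2, so R_B^{BC} = 13.44 kN and R_C = 55.5 − 13.44 = 42.06 kN.
R_B = 36.28 + 13.44 = 49.72 kN.

R_B = 49.72 kN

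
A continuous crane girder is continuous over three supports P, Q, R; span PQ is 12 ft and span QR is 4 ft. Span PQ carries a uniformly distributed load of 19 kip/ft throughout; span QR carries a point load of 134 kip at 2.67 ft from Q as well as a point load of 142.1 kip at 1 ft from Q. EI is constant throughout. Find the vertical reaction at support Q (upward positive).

Insert a hinge at Q; M_Q is the redundant, and each span becomes simply supported.
Rotations at Q on the released spans (each span's end-slope, ×1/EI):
  span PQ: UDL 19: wL³/(24EI) = 1368/EI
  span QR: point load 134 at a = 2.67: Pab(L + b)/(6LEI) = 105.7/EI
  span QR: point load 142.1 at a = 1: Pab(L + b)/(6LEI) = 124.3/EI
  relative rotation θ_0 = (1368 + 230)/EI = 1598/EI
A unit hogging moment at Q produces rotation L₁/(3EI) + L₂/(3EI) = 5.333/EI.
Slope continuity at Q: θ_0 = M_Q·5.333/EI, so M_Q = 1598/5.333 = 299.6 kip·ft (hogging).
Span PQ, ΣM about P with M_Q applied at Q: R_Q^{PQ}·12 = 1368 + 299.6, so R_Q^{PQ} = 139 kip and R_P = 228 − 139 = 89.03 kip.
Span QR, ΣM about R: R_Q^{QR}·4 = 604.5 + 299.6, so R_Q^{QR} = 226 kip and R_R = 276.1 − 226 = 50.06 kip.
R_Q = 139 + 226 = 365 kip.

R_Q = 365 kip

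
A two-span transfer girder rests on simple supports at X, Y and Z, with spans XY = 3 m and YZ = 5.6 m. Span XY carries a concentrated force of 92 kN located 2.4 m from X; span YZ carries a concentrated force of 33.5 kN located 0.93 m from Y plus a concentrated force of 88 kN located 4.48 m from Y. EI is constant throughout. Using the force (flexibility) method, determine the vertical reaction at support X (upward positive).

R_X = -1.661 kN

Take M_Y as the redundant. Released structure: two simple spans XY and YZ with a hinge at Y.
Rotations at Y on the released spans (each span's end-slope, ×1/EI):
  span XY: point load 92 at a = 2.4: Pab(L + a)/(6LEI) = 39.74/EI
  span YZ: point load 33.5 at a = 0.93: Pab(L + b)/(6LEI) = 44.47/EI
  span YZ: point load 88 at a = 4.48: Pab(L + b)/(6LEI) = 88.31/EI
  relative rotation θ_0 = (39.74 + 132.8)/EI = 172.5/EI
A unit hogging moment at Y produces rotation L₁/(3EI) + L₂/(3EI) = 2.867/EI.
Compatibility: M_Y·(L₁+L₂)/(3EI) = θ_0, giving M_Y = 60.18 kN·m (hogging).
Span XY, ΣM about X with M_Y applied at Y: R_Y^{XY}·3 = 220.8 + 60.18, so R_Y^{XY} = 93.66 kN and R_X = 92 − 93.66 = -1.661 kN.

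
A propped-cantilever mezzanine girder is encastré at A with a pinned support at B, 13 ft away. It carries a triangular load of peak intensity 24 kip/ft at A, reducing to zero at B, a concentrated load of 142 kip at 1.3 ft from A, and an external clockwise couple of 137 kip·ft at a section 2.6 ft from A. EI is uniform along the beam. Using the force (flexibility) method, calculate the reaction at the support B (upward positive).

Release the roller at B. Primary structure: cantilever fixed at A.
Free-end deflection of the primary structure under the applied loading (downward +):
  triangular load, peak 24 at the fixed end: w₀L⁴/(30EI) = 22849/EI
  point load 142 at a = 1.3: Pa²(3L − a)/(6EI) = 1508/EI
  clockwise couple 137 at a = 2.6: M₀a(2L − a)/(2EI) = 4168/EI
  δ_0 = 28524/EI
Tip deflection under a unit load at B: L³/(3EI) = 732.3/EI.
The prop prevents deflection at B: R_B = δ_0/δ_{BB} = 28524/732.3 = 38.95 kip.

R_B = 38.95 kip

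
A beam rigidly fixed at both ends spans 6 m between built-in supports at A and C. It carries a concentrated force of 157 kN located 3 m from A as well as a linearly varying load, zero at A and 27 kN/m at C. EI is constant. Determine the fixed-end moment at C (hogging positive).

M_C = 166.3 kN·m

Take the two fixed-end moments M_A, M_C as redundants; the released structure is the simple span AC.
On the primary (simply-supported) span, the end slopes from the loading are:
  at A: point load 157 at a = 3: Pab(L + b)/(6LEI) = 353.2/EI
  at C: point load 157 at a = 3: Pab(L + a)/(6LEI) = 353.2/EI
  at A: triangular load, peak 27: 7w₀L³/(360EI) = 113.4/EI
  at C: triangular load, peak 27: w₀L³/(45EI) = 129.6/EI
  θ_A0 = 466.6/EI,  θ_C0 = 482.9/EI
Flexibility coefficients: a unit moment at one end gives L/(3EI) there and L/(6EI) at the far end, so f₁₁ = f₂₂ = 2/EI and f₁₂ = f₂₁ = 1/EI.
Compatibility — zero rotation at each built-in end:
  2 M_A + 1 M_C = 466.6
  1 M_A + 2 M_C = 482.9
Solving the pair gives M_A = 150.2 kN·m and M_C = 166.3 kN·m (hogging).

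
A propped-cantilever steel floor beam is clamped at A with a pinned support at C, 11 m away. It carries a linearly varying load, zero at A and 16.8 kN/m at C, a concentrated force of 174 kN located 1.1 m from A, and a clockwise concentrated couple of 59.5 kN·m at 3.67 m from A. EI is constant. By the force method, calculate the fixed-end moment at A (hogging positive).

M_A = 292.1 kN·m

Remove the prop at C; the released (primary) structure is a cantilever built in at A.
Deflection at C on the released cantilever, summing each load's contribution:
  triangular load, peak 16.8 at the free end: 11w₀L⁴/(120EI) = 22547/EI
  point load 174 at a = 1.1: Pa²(3L − a)/(6EI) = 1119/EI
  clockwise couple 59.5 at a = 3.67: M₀a(2L − a)/(2EI) = 2001/EI
  δ_0 = 25668/EI
Tip deflection under a unit load at C: L³/(3EI) = 443.7/EI.
Compatibility at C: δ_0 − R_C·δ_{CC} = 0, so R_C = 25668/443.7 = 57.85 kN.
Moment equilibrium about A: M_A = Σ(load moments about A) − R_C·L = 928.5 − 57.85×11 = 292.1 kN·m.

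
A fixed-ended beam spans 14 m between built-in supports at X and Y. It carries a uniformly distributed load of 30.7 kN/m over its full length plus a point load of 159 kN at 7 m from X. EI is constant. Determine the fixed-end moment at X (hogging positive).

M_X = 779.7 kN·m

Take the two fixed-end moments M_X, M_Y as redundants; the released structure is the simple span XY.
On the primary (simply-supported) span, the end slopes from the loading are:
  at X: UDL 30.7: wL³/(24EI) = 3510/EI
  at Y: UDL 30.7: wL³/(24EI) = 3510/EI
  at X: point load 159 at a = 7: Pab(L + b)/(6LEI) = 1948/EI
  at Y: point load 159 at a = 7: Pab(L + a)/(6LEI) = 1948/EI
  θ_X0 = 5458/EI,  θ_Y0 = 5458/EI
Flexibility coefficients: a unit moment at one end gives L/(3EI) there and L/(6EI) at the far end, so f₁₁ = f₂₂ = 4.667/EI and f₁₂ = f₂₁ = 2.333/EI.
Compatibility — zero rotation at each built-in end:
  4.667 M_X + 2.333 M_Y = 5458
  2.333 M_X + 4.667 M_Y = 5458
Solving the pair gives M_X = 779.7 kN·m and M_Y = 779.7 kN·m (hogging).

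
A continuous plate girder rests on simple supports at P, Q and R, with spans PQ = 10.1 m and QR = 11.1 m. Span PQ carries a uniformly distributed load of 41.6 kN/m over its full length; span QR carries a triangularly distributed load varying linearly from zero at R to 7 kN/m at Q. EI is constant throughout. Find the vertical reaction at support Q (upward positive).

Insert a hinge at Q; M_Q is the redundant, and each span becomes simply supported.
End slopes at the hinge Q, treating each span as simply supported:
  span PQ: UDL 41.6: wL³/(24EI) = 1786/EI
  span QR: triangular load, peak 7: w₀L³/(45EI) = 212.7/EI
  relative rotation θ_0 = (1786 + 212.7)/EI = 1999/EI
A unit hogging moment at Q produces rotation L₁/(3EI) + L₂/(3EI) = 7.067/EI.
Compatibility: M_Q·(L₁+L₂)/(3EI) = θ_0, giving M_Q = 282.8 kN·m (hogging).
Span PQ, ΣM about P with M_Q applied at Q: R_Q^{PQ}·10.1 = 2122 + 282.8, so R_Q^{PQ} = 238.1 kN and R_P = 420.2 − 238.1 = 182.1 kN.
Span QR, ΣM about R: R_Q^{QR}·11.1 = 287.5 + 282.8, so R_Q^{QR} = 51.38 kN and R_R = 38.85 − 51.38 = -12.53 kN.
R_Q = 238.1 + 51.38 = 289.5 kN.

R_Q = 289.5 kN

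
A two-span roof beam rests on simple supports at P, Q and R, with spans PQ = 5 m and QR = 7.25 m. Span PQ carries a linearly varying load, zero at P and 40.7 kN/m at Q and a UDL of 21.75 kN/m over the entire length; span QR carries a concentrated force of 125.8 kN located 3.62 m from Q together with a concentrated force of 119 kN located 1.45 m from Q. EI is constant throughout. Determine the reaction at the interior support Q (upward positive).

Insert a hinge at Q; M_Q is the redundant, and each span becomes simply supported.
Discontinuity in slope at Q on the released structure — sum the simple-span end rotations:
  span PQ: triangular load, peak 40.7: w₀L³/(45EI) = 113.1/EI
  span PQ: UDL 21.75: wL³/(24EI) = 113.3/EI
  span QR: point load 125.8 at a = 3.62: Pab(L + b)/(6LEI) = 413.5/EI
  span QR: point load 119 at a = 1.45: Pab(L + b)/(6LEI) = 300.2/EI
  relative rotation θ_0 = (226.3 + 713.7)/EI = 940/EI
A unit hogging moment at Q produces rotation L₁/(3EI) + L₂/(3EI) = 4.083/EI.
Slope continuity at Q: θ_0 = M_Q·4.083/EI, so M_Q = 940/4.083 = 230.2 kN·m (hogging).
Span PQ, ΣM about P with M_Q applied at Q: R_Q^{PQ}·5 = 611 + 230.2, so R_Q^{PQ} = 168.3 kN and R_P = 210.5 − 168.3 = 42.25 kN.
Span QR, ΣM about R: R_Q^{QR}·7.25 = 1147 + 230.2, so R_Q^{QR} = 189.9 kN and R_R = 244.8 − 189.9 = 54.86 kN.
R_Q = 168.3 + 189.9 = 358.2 kN.

R_Q = 358.2 kN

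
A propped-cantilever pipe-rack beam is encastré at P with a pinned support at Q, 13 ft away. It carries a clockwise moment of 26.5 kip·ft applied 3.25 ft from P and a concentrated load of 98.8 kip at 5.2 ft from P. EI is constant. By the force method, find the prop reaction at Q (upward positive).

R_Q = 21.89 kip

Remove the prop at Q; the released (primary) structure is a cantilever built in at P.
Free-end deflection of the primary structure under the applied loading (downward +):
  clockwise couple 26.5 at a = 3.25: M₀a(2L − a)/(2EI) = 979.7/EI
  point load 98.8 at a = 5.2: Pa²(3L − a)/(6EI) = 15050/EI
  δ_0 = 16029/EI
Tip deflection under a unit load at Q: L³/(3EI) = 732.3/EI.
The prop prevents deflection at Q: R_Q = δ_0/δ_{QQ} = 16029/732.3 = 21.89 kip.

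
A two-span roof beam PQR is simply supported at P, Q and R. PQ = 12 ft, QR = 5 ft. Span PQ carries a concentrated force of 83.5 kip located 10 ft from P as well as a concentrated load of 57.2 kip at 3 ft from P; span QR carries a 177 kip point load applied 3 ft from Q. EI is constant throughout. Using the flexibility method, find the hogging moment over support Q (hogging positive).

M_Q = 190.6 kip·ft

Insert a hinge at Q; M_Q is the redundant, and each span becomes simply supported.
Discontinuity in slope at Q on the released structure — sum the simple-span end rotations:
  span PQ: point load 83.5 at a = 10: Pab(L + a)/(6LEI) = 510.3/EI
  span PQ: point load 57.2 at a = 3: Pab(L + a)/(6LEI) = 321.8/EI
  span QR: point load 177 at a = 3: Pab(L + b)/(6LEI) = 247.8/EI
  relative rotation θ_0 = (832 + 247.8)/EI = 1080/EI
A unit hogging moment at Q produces rotation L₁/(3EI) + L₂/(3EI) = 5.667/EI.
Slope continuity at Q: θ_0 = M_Q·5.667/EI, so M_Q = 1080/5.667 = 190.6 kip·ft (hogging).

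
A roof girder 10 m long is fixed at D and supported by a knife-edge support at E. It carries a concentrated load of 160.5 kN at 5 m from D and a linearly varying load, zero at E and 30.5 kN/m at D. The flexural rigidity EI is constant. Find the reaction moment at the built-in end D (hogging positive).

M_D = 504.3 kN·m

Choose R_E as the redundant. The primary structure is the cantilever fixed at D.
Free-end deflection of the primary structure under the applied loading (downward +):
  point load 160.5 at a = 5: Pa²(3L − a)/(6EI) = 16719/EI
  triangular load, peak 30.5 at the fixed end: w₀L⁴/(30EI) = 10167/EI
  δ_0 = 26885/EI
Flexibility coefficient — unit upward force at E: δ_{EE} = L³/(3EI) = 333.3/EI.
The prop prevents deflection at E: R_E = δ_0/δ_{EE} = 26885/333.3 = 80.66 kN.
Moment equilibrium about D: M_D = Σ(load moments about D) − R_E·L = 1311 − 80.66×10 = 504.3 kN·m.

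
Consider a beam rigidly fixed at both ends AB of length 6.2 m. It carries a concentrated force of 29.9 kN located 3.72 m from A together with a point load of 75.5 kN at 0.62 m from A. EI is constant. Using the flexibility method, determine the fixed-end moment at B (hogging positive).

M_B = 30.91 kN·m

Take the two fixed-end moments M_A, M_B as redundants; the released structure is the simple span AB.
On the primary (simply-supported) span, the end slopes from the loading are:
  at A: point load 29.9 at a = 3.72: Pab(L + b)/(6LEI) = 64.36/EI
  at B: point load 29.9 at a = 3.72: Pab(L + a)/(6LEI) = 73.56/EI
  at A: point load 75.5 at a = 0.62: Pab(L + b)/(6LEI) = 82.71/EI
  at B: point load 75.5 at a = 0.62: Pab(L + a)/(6LEI) = 47.89/EI
  θ_A0 = 147.1/EI,  θ_B0 = 121.4/EI
Flexibility coefficients: a unit moment at one end gives L/(3EI) there and L/(6EI) at the far end, so f₁₁ = f₂₂ = 2.067/EI and f₁₂ = f₂₁ = 1.033/EI.
Compatibility — zero rotation at each built-in end:
  2.067 M_A + 1.033 M_B = 147.1
  1.033 M_A + 2.067 M_B = 121.4
Solving the pair gives M_A = 55.71 kN·m and M_B = 30.91 kN·m (hogging).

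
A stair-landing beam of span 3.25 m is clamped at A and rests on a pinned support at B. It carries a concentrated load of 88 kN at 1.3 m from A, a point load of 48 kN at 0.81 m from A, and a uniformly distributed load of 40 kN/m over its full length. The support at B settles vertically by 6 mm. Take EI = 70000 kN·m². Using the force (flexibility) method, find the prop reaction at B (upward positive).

Remove the prop at B; the released (primary) structure is a cantilever built in at A.
Primary-structure tip deflection at B by superposition:
  point load 88 at a = 1.3: Pa²(3L − a)/(6EI) = 209.4/EI
  point load 48 at a = 0.81: Pa²(3L − a)/(6EI) = 46.92/EI
  UDL 40: wL⁴/(8EI) = 557.8/EI
  δ_0 = 814.2/EI
Tip deflection under a unit load at B: L³/(3EI) = 11.44/EI.
With EI = 70000 kN·m²: δ_0 = 0.011631 m and δ_{BB} = 0.000163 m/kN.
Compatibility — the beam at B must follow the support down by 0.006 m: δ_0 − R_B·δ_{BB} = 0.006, so R_B = (0.011631 − 0.006)/0.000163 = 34.45 kN.

R_B = 34.45 kN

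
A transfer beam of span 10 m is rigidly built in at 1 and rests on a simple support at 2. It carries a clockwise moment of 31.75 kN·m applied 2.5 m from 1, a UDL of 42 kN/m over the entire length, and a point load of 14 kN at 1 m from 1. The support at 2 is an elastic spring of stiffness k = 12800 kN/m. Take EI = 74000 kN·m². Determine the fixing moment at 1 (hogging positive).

Take the reaction at 2 as the redundant and release it; the primary structure is a cantilever fixed at 1.
Deflection at 2 on the released cantilever, summing each load's contribution:
  clockwise couple 31.75 at a = 2.5: M₀a(2L − a)/(2EI) = 694.5/EI
  UDL 42: wL⁴/(8EI) = 52500/EI
  point load 14 at a = 1: Pa²(3L − a)/(6EI) = 67.67/EI
  δ_0 = 53262/EI
Flexibility coefficient — unit upward force at 2: δ_{22} = L³/(3EI) = 333.3/EI.
With EI = 74000 kN·m²: δ_0 = 0.71976 m and δ_{22} = 0.004505 m/kN.
Compatibility — the spring shortens by R_2/k under the reaction it provides: δ_0 − R_2·δ_{22} = R_2/k. With 1/k = 0.000078 m/kN, R_2 = δ_0 / (δ_{22} + 1/k) = 0.71976 / (0.004505 + 0.000078) = 157.1 kN.
Moment equilibrium about 1: M_1 = Σ(load moments about 1) − R_2·L = 2146 − 157.1×10 = 575.1 kN·m.

M_1 = 575.1 kN·m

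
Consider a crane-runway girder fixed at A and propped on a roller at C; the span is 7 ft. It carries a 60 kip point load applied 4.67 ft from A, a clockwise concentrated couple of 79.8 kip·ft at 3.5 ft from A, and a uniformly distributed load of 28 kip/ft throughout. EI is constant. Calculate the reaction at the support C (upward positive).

R_C = 117.5 kip

Remove the prop at C; the released (primary) structure is a cantilever built in at A.
Primary-structure tip deflection at C by superposition:
  point load 60 at a = 4.67: Pa²(3L − a)/(6EI) = 3561/EI
  clockwise couple 79.8 at a = 3.5: M₀a(2L − a)/(2EI) = 1466/EI
  UDL 28: wL⁴/(8EI) = 8404/EI
  δ_0 = 13431/EI
Flexibility coefficient — unit upward force at C: δ_{CC} = L³/(3EI) = 114.3/EI.
Compatibility at C: δ_0 − R_C·δ_{CC} = 0, so R_C = 13431/114.3 = 117.5 kip.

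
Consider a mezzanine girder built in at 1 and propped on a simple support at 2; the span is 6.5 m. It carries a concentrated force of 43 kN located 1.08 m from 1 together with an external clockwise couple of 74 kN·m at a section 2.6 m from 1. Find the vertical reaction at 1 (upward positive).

R_1 = 30.39 kN

Release the roller at 2. Primary structure: cantilever fixed at 1.
Downward deflection at the released point 2 due to the loads:
  point load 43 at a = 1.08: Pa²(3L − a)/(6EI) = 154/EI
  clockwise couple 74 at a = 2.6: M₀a(2L − a)/(2EI) = 1000/EI
  δ_0 = 1154/EI
Tip deflection under a unit load at 2: L³/(3EI) = 91.54/EI.
The prop prevents deflection at 2: R_2 = δ_0/δ_{22} = 1154/91.54 = 12.61 kN.
Vertical equilibrium: R_1 = ΣP − R_2 = 43 − 12.61 = 30.39 kN.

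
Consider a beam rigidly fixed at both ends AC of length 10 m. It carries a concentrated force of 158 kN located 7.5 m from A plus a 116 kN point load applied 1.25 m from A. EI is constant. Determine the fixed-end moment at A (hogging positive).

M_A = 185.1 kN·m

Release both end moments; the primary structure is a simply-supported span AC with redundants M_A and M_C.
End rotations of the released simple span under the applied load (×1/EI):
  at A: point load 158 at a = 7.5: Pab(L + b)/(6LEI) = 617.2/EI
  at C: point load 158 at a = 7.5: Pab(L + a)/(6LEI) = 864.1/EI
  at A: point load 116 at a = 1.25: Pab(L + b)/(6LEI) = 396.5/EI
  at C: point load 116 at a = 1.25: Pab(L + a)/(6LEI) = 237.9/EI
  θ_A0 = 1014/EI,  θ_C0 = 1102/EI
Flexibility coefficients: a unit moment at one end gives L/(3EI) there and L/(6EI) at the far end, so f₁₁ = f₂₂ = 3.333/EI and f₁₂ = f₂₁ = 1.667/EI.
Compatibility — zero rotation at each built-in end:
  3.333 M_A + 1.667 M_C = 1014
  1.667 M_A + 3.333 M_C = 1102
Solving the pair gives M_A = 185.1 kN·m and M_C = 238 kN·m (hogging).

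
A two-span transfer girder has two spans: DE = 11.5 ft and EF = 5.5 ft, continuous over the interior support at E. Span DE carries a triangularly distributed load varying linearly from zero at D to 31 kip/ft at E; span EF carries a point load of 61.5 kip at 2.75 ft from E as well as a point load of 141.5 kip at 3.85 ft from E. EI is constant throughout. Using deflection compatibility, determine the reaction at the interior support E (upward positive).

Release continuity at E by inserting a hinge; the redundant is the internal moment M_E. The primary structure is two simply-supported spans DE and EF.
Discontinuity in slope at E on the released structure — sum the simple-span end rotations:
  span DE: triangular load, peak 31: w₀L³/(45EI) = 1048/EI
  span EF: point load 61.5 at a = 2.75: Pab(L + b)/(6LEI) = 116.3/EI
  span EF: point load 141.5 at a = 3.85: Pab(L + b)/(6LEI) = 194.8/EI
  relative rotation θ_0 = (1048 + 311)/EI = 1359/EI
A unit hogging moment at E produces rotation L₁/(3EI) + L₂/(3EI) = 5.667/EI.
Compatibility: M_E·(L₁+L₂)/(3EI) = θ_0, giving M_E = 239.8 kip·ft (hogging).
Span DE, ΣM about D with M_E applied at E: R_E^{DE}·11.5 = 1367 + 239.8, so R_E^{DE} = 139.7 kip and R_D = 178.2 − 139.7 = 38.57 kip.
Span EF, ΣM about F: R_E^{EF}·5.5 = 402.6 + 239.8, so R_E^{EF} = 116.8 kip and R_F = 203 − 116.8 = 86.2 kip.
R_E = 139.7 + 116.8 = 256.5 kip.

R_E = 256.5 kip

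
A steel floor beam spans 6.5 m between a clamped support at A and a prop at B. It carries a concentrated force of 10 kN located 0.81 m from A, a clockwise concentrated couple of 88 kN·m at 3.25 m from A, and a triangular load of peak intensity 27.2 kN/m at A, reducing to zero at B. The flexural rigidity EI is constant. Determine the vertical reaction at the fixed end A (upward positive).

Remove the prop at B; the released (primary) structure is a cantilever built in at A.
Primary-structure tip deflection at B by superposition:
  point load 10 at a = 0.81: Pa²(3L − a)/(6EI) = 20.44/EI
  clockwise couple 88 at a = 3.25: M₀a(2L − a)/(2EI) = 1394/EI
  triangular load, peak 27.2 at the fixed end: w₀L⁴/(30EI) = 1618/EI
  δ_0 = 3033/EI
Tip deflection under a unit load at B: L³/(3EI) = 91.54/EI.
Compatibility at B: δ_0 − R_B·δ_{BB} = 0, so R_B = 3033/91.54 = 33.13 kN.
Vertical equilibrium: R_A = ΣP − R_B = 98.4 − 33.13 = 65.27 kN.

R_A = 65.27 kN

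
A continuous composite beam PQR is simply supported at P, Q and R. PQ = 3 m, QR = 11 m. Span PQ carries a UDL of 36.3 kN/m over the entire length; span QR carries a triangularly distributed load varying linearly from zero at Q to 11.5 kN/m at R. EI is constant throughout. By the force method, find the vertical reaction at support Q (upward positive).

Release continuity at Q by inserting a hinge; the redundant is the internal moment M_Q. The primary structure is two simply-supported spans PQ and QR.
End slopes at the hinge Q, treating each span as simply supported:
  span PQ: UDL 36.3: wL³/(24EI) = 40.84/EI
  span QR: triangular load, peak 11.5: 7w₀L³/(360EI) = 297.6/EI
  relative rotation θ_0 = (40.84 + 297.6)/EI = 338.5/EI
A unit hogging moment at Q produces rotation L₁/(3EI) + L₂/(3EI) = 4.667/EI.
Compatibility: M_Q·(L₁+L₂)/(3EI) = θ_0, giving M_Q = 72.53 kN·m (hogging).
Span PQ, ΣM about P with M_Q applied at Q: R_Q^{PQ}·3 = 163.3 + 72.53, so R_Q^{PQ} = 78.63 kN and R_P = 108.9 − 78.63 = 30.27 kN.
Span QR, ΣM about R: R_Q^{QR}·11 = 231.9 + 72.53, so R_Q^{QR} = 27.68 kN and R_R = 63.25 − 27.68 = 35.57 kN.
R_Q = 78.63 + 27.68 = 106.3 kN.

R_Q = 106.3 kN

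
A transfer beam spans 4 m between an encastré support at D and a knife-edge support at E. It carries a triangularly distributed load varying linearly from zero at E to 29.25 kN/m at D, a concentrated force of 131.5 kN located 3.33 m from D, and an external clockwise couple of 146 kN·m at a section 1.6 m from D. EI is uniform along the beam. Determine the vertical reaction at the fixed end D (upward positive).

R_D = 44.49 kN

Take the reaction at E as the redundant and release it; the primary structure is a cantilever fixed at D.
Downward deflection at the released point E due to the loads:
  triangular load, peak 29.25 at the fixed end: w₀L⁴/(30EI) = 249.6/EI
  point load 131.5 at a = 3.33: Pa²(3L − a)/(6EI) = 2107/EI
  clockwise couple 146 at a = 1.6: M₀a(2L − a)/(2EI) = 747.5/EI
  δ_0 = 3104/EI
Flexibility coefficient — unit upward force at E: δ_{EE} = L³/(3EI) = 21.33/EI.
The prop prevents deflection at E: R_E = δ_0/δ_{EE} = 3104/21.33 = 145.5 kN.
Vertical equilibrium: R_D = ΣP − R_E = 190 − 145.5 = 44.49 kN.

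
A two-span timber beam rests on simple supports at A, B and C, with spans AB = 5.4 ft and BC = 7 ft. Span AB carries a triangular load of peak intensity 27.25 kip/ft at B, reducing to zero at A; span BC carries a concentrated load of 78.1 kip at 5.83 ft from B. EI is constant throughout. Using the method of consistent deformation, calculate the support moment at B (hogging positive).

M_B = 48.14 kip·ft

Release continuity at B by inserting a hinge; the redundant is the internal moment M_B. The primary structure is two simply-supported spans AB and BC.
End slopes at the hinge B, treating each span as simply supported:
  span AB: triangular load, peak 27.25: w₀L³/(45EI) = 95.35/EI
  span BC: point load 78.1 at a = 5.83: Pab(L + b)/(6LEI) = 103.6/EI
  relative rotation θ_0 = (95.35 + 103.6)/EI = 199/EI
A unit hogging moment at B produces rotation L₁/(3EI) + L₂/(3EI) = 4.133/EI.
Slope continuity at B: θ_0 = M_B·4.133/EI, so M_B = 199/4.133 = 48.14 kip·ft (hogging).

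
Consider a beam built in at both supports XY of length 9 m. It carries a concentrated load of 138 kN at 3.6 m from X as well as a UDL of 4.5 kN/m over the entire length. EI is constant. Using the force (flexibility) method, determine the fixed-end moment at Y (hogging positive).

Release both end moments; the primary structure is a simply-supported span XY with redundants M_X and M_Y.
Simple-span end rotations at X and Y under the given loads:
  at X: point load 138 at a = 3.6: Pab(L + b)/(6LEI) = 715.4/EI
  at Y: point load 138 at a = 3.6: Pab(L + a)/(6LEI) = 626/EI
  at X: UDL 4.5: wL³/(24EI) = 136.7/EI
  at Y: UDL 4.5: wL³/(24EI) = 136.7/EI
  θ_X0 = 852.1/EI,  θ_Y0 = 762.7/EI
Flexibility coefficients: a unit moment at one end gives L/(3EI) there and L/(6EI) at the far end, so f₁₁ = f₂₂ = 3/EI and f₁₂ = f₂₁ = 1.5/EI.
Compatibility — zero rotation at each built-in end:
  3 M_X + 1.5 M_Y = 852.1
  1.5 M_X + 3 M_Y = 762.7
Solving the pair gives M_X = 209.2 kN·m and M_Y = 149.6 kN·m (hogging).

M_Y = 149.6 kN·m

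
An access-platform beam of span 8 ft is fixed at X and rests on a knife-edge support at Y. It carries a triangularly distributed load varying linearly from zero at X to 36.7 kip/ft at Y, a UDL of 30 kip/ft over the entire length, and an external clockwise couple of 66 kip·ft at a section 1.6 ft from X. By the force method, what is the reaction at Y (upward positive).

Take the reaction at Y as the redundant and release it; the primary structure is a cantilever fixed at X.
Primary-structure tip deflection at Y by superposition:
  triangular load, peak 36.7 at the free end: 11w₀L⁴/(120EI) = 13780/EI
  UDL 30: wL⁴/(8EI) = 15360/EI
  clockwise couple 66 at a = 1.6: M₀a(2L − a)/(2EI) = 760.3/EI
  δ_0 = 29900/EI
Tip deflection under a unit load at Y: L³/(3EI) = 170.7/EI.
The prop prevents deflection at Y: R_Y = δ_0/δ_{YY} = 29900/170.7 = 175.2 kip.

R_Y = 175.2 kip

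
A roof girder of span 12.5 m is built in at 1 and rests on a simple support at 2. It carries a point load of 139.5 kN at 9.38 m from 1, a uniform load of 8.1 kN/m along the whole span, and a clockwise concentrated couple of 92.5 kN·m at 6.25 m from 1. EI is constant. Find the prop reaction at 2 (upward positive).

R_2 = 134.6 kN

Remove the prop at 2; the released (primary) structure is a cantilever built in at 1.
Deflection at 2 on the released cantilever, summing each load's contribution:
  point load 139.5 at a = 9.38: Pa²(3L − a)/(6EI) = 57523/EI
  UDL 8.1: wL⁴/(8EI) = 24719/EI
  clockwise couple 92.5 at a = 6.25: M₀a(2L − a)/(2EI) = 5420/EI
  δ_0 = 87662/EI
Flexibility coefficient — unit upward force at 2: δ_{22} = L³/(3EI) = 651/EI.
The prop prevents deflection at 2: R_2 = δ_0/δ_{22} = 87662/651 = 134.6 kN.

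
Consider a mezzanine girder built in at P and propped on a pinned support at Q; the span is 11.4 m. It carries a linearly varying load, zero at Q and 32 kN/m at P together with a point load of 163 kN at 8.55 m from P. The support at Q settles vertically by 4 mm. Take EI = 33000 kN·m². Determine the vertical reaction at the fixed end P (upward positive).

Choose R_Q as the redundant. The primary structure is the cantilever fixed at P.
Deflection at Q on the released cantilever, summing each load's contribution:
  triangular load, peak 32 at the fixed end: w₀L⁴/(30EI) = 18016/EI
  point load 163 at a = 8.55: Pa²(3L − a)/(6EI) = 50940/EI
  δ_0 = 68955/EI
Flexibility coefficient — unit upward force at Q: δ_{QQ} = L³/(3EI) = 493.8/EI.
With EI = 33000 kN·m²: δ_0 = 2.0896 m and δ_{QQ} = 0.014965 m/kN.
Compatibility — the beam at Q must follow the support down by 0.004 m: δ_0 − R_Q·δ_{QQ} = 0.004, so R_Q = (2.0896 − 0.004)/0.014965 = 139.4 kN.
Vertical equilibrium: R_P = ΣP − R_Q = 345.4 − 139.4 = 206 kN.

R_P = 206 kN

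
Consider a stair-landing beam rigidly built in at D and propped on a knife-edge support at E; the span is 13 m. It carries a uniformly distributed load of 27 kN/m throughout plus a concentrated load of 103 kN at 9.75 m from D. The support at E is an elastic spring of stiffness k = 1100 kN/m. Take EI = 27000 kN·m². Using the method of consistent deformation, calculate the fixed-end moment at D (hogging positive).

Take the reaction at E as the redundant and release it; the primary structure is a cantilever fixed at D.
Free-end deflection of the primary structure under the applied loading (downward +):
  UDL 27: wL⁴/(8EI) = 96393/EI
  point load 103 at a = 9.75: Pa²(3L − a)/(6EI) = 47733/EI
  δ_0 = 144127/EI
Tip deflection under a unit load at E: L³/(3EI) = 732.3/EI.
With EI = 27000 kN·m²: δ_0 = 5.338 m and δ_{EE} = 0.027123 m/kN.
Compatibility — the spring shortens by R_E/k under the reaction it provides: δ_0 − R_E·δ_{EE} = R_E/k. With 1/k = 0.000909 m/kN, R_E = δ_0 / (δ_{EE} + 1/k) = 5.338 / (0.027123 + 0.000909) = 190.4 kN.
Moment equilibrium about D: M_D = Σ(load moments about D) − R_E·L = 3286 − 190.4×13 = 810.3 kN·m.

M_D = 810.3 kN·m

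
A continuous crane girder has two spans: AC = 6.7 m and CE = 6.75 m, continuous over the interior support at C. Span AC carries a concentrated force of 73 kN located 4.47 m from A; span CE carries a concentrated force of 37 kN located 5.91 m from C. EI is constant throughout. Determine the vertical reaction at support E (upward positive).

R_E = 24.58 kN

Take M_C as the redundant. Released structure: two simple spans AC and CE with a hinge at C.
End slopes at the hinge C, treating each span as simply supported:
  span AC: point load 73 at a = 4.47: Pab(L + a)/(6LEI) = 202.2/EI
  span CE: point load 37 at a = 5.91: Pab(L + b)/(6LEI) = 34.42/EI
  relative rotation θ_0 = (202.2 + 34.42)/EI = 236.6/EI
A unit hogging moment at C produces rotation L₁/(3EI) + L₂/(3EI) = 4.483/EI.
Compatibility: M_C·(L₁+L₂)/(3EI) = θ_0, giving M_C = 52.78 kN·m (hogging).
Span CE, ΣM about E: R_C^{CE}·6.75 = 31.08 + 52.78, so R_C^{CE} = 12.42 kN and R_E = 37 − 12.42 = 24.58 kN.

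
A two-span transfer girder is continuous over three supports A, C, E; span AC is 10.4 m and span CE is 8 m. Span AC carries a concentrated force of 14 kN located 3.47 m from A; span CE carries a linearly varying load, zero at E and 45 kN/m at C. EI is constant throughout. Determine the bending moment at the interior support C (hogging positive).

Take M_C as the redundant. Released structure: two simple spans AC and CE with a hinge at C.
End slopes at the hinge C, treating each span as simply supported:
  span AC: point load 14 at a = 3.47: Pab(L + a)/(6LEI) = 74.83/EI
  span CE: triangular load, peak 45: w₀L³/(45EI) = 512/EI
  relative rotation θ_0 = (74.83 + 512)/EI = 586.8/EI
A unit hogging moment at C produces rotation L₁/(3EI) + L₂/(3EI) = 6.133/EI.
Slope continuity at C: θ_0 = M_C·6.133/EI, so M_C = 586.8/6.133 = 95.68 kN·m (hogging).

M_C = 95.68 kN·m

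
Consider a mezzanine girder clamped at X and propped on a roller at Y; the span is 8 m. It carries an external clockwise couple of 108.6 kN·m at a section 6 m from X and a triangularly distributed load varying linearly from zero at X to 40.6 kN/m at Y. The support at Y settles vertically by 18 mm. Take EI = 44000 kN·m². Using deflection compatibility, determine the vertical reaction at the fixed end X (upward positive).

R_X = 58.63 kN

Release the roller at Y. Primary structure: cantilever fixed at X.
Downward deflection at the released point Y due to the loads:
  clockwise couple 108.6 at a = 6: M₀a(2L − a)/(2EI) = 3258/EI
  triangular load, peak 40.6 at the free end: 11w₀L⁴/(120EI) = 15244/EI
  δ_0 = 18502/EI
Tip deflection under a unit load at Y: L³/(3EI) = 170.7/EI.
With EI = 44000 kN·m²: δ_0 = 0.4205 m and δ_{YY} = 0.003879 m/kN.
Compatibility — the beam at Y must follow the support down by 0.018 m: δ_0 − R_Y·δ_{YY} = 0.018, so R_Y = (0.4205 − 0.018)/0.003879 = 103.8 kN.
Vertical equilibrium: R_X = ΣP − R_Y = 162.4 − 103.8 = 58.63 kN.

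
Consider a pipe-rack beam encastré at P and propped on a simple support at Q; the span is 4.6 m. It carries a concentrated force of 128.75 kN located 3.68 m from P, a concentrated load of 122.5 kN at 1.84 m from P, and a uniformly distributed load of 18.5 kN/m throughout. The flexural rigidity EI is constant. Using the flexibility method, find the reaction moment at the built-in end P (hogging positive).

M_P = 214 kN·m

Choose R_Q as the redundant. The primary structure is the cantilever fixed at P.
Primary-structure tip deflection at Q by superposition:
  point load 128.75 at a = 3.68: Pa²(3L − a)/(6EI) = 2941/EI
  point load 122.5 at a = 1.84: Pa²(3L − a)/(6EI) = 826.7/EI
  UDL 18.5: wL⁴/(8EI) = 1035/EI
  δ_0 = 4803/EI
Flexibility coefficient — unit upward force at Q: δ_{QQ} = L³/(3EI) = 32.45/EI.
Compatibility at Q: δ_0 − R_Q·δ_{QQ} = 0, so R_Q = 4803/32.45 = 148 kN.
Moment equilibrium about P: M_P = Σ(load moments about P) − R_Q·L = 894.9 − 148×4.6 = 214 kN·m.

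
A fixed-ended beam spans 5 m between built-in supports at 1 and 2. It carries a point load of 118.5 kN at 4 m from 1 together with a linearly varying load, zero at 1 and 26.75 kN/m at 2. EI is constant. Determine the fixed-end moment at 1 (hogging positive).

M_1 = 41.25 kN·m

Release both end moments; the primary structure is a simply-supported span 12 with redundants M_1 and M_2.
End rotations of the released simple span under the applied load (×1/EI):
  at 1: point load 118.5 at a = 4: Pab(L + b)/(6LEI) = 94.8/EI
  at 2: point load 118.5 at a = 4: Pab(L + a)/(6LEI) = 142.2/EI
  at 1: triangular load, peak 26.75: 7w₀L³/(360EI) = 65.02/EI
  at 2: triangular load, peak 26.75: w₀L³/(45EI) = 74.31/EI
  θ_10 = 159.8/EI,  θ_20 = 216.5/EI
Flexibility coefficients: a unit moment at one end gives L/(3EI) there and L/(6EI) at the far end, so f₁₁ = f₂₂ = 1.667/EI and f₁₂ = f₂₁ = 0.8333/EI.
Compatibility — zero rotation at each built-in end:
  1.667 M_1 + 0.8333 M_2 = 159.8
  0.8333 M_1 + 1.667 M_2 = 216.5
Solving the pair gives M_1 = 41.25 kN·m and M_2 = 109.3 kN·m (hogging).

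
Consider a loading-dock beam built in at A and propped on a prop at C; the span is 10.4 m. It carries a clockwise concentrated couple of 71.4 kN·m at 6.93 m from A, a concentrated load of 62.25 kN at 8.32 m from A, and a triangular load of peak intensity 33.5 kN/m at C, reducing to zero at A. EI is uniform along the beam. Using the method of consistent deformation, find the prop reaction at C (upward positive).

R_C = 148.8 kN

Remove the prop at C; the released (primary) structure is a cantilever built in at A.
Primary-structure tip deflection at C by superposition:
  clockwise couple 71.4 at a = 6.93: M₀a(2L − a)/(2EI) = 3431/EI
  point load 62.25 at a = 8.32: Pa²(3L − a)/(6EI) = 16432/EI
  triangular load, peak 33.5 at the free end: 11w₀L⁴/(120EI) = 35924/EI
  δ_0 = 55788/EI
Tip deflection under a unit load at C: L³/(3EI) = 375/EI.
Compatibility at C: δ_0 − R_C·δ_{CC} = 0, so R_C = 55788/375 = 148.8 kN.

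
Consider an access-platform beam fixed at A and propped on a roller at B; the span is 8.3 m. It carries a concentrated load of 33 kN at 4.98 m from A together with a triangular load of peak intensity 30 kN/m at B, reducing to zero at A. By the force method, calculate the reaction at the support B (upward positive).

Choose R_B as the redundant. The primary structure is the cantilever fixed at A.
Free-end deflection of the primary structure under the applied loading (downward +):
  point load 33 at a = 4.98: Pa²(3L − a)/(6EI) = 2717/EI
  triangular load, peak 30 at the free end: 11w₀L⁴/(120EI) = 13051/EI
  δ_0 = 15768/EI
Flexibility coefficient — unit upward force at B: δ_{BB} = L³/(3EI) = 190.6/EI.
The prop prevents deflection at B: R_B = δ_0/δ_{BB} = 15768/190.6 = 82.73 kN.

R_B = 82.73 kN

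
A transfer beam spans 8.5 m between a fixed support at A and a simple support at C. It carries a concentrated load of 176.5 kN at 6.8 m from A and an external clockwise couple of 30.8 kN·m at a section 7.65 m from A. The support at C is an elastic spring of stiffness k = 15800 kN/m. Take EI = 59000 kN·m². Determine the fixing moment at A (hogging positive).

Take the reaction at C as the redundant and release it; the primary structure is a cantilever fixed at A.
Primary-structure tip deflection at C by superposition:
  point load 176.5 at a = 6.8: Pa²(3L − a)/(6EI) = 25436/EI
  clockwise couple 30.8 at a = 7.65: M₀a(2L − a)/(2EI) = 1102/EI
  δ_0 = 26538/EI
Flexibility coefficient — unit upward force at C: δ_{CC} = L³/(3EI) = 204.7/EI.
With EI = 59000 kN·m²: δ_0 = 0.44979 m and δ_{CC} = 0.00347 m/kN.
Compatibility — the spring shortens by R_C/k under the reaction it provides: δ_0 − R_C·δ_{CC} = R_C/k. With 1/k = 0.000063 m/kN, R_C = δ_0 / (δ_{CC} + 1/k) = 0.44979 / (0.00347 + 0.000063) = 127.3 kN.
Moment equilibrium about A: M_A = Σ(load moments about A) − R_C·L = 1231 − 127.3×8.5 = 148.8 kN·m.

M_A = 148.8 kN·m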